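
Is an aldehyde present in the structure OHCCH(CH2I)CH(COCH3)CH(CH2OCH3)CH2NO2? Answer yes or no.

yes

Taking each segment in turn:
  OHC: terminal –CHO: carbonyl C bonded to H and C → aldehyde.
  CH(CH2I): pendant –CH2X: halogen on sp³ carbon → alkyl halide.
  CH(COCH3): pendant –COCH3: carbonyl C bonded to two carbons → ketone.
  CH(CH2OCH3): pendant –CH2OCH3: C–O–C linkage → ether.
  CH2NO2: –NO2 on carbon → nitro group.
The OHC segment supplies the aldehyde: terminal –CHO: carbonyl C bonded to H and C → aldehyde.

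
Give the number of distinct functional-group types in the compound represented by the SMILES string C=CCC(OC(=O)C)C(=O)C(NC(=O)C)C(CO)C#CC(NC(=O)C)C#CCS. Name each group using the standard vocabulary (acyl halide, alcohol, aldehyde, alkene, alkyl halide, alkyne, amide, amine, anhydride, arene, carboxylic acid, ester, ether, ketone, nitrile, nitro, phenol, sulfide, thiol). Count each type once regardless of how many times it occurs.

Reading the structure from left to right:
  CH2=CH: C=C double bond → alkene.
  CH(OCOCH3): pendant –OC(=O)CH3: an acyloxy group → ester.
  CO: –C(=O)– with carbon on both sides → ketone.
  CH(NHCOCH3): pendant –NHC(=O)CH3: N bonded to a carbonyl → amide (not amine).
  CH(CH2OH): pendant –CH2OH on an sp³ backbone C → alcohol.
  C≡C: C≡C triple bond → alkyne.
  CH(NHCOCH3): pendant –NHC(=O)CH3: N bonded to a carbonyl → amide (not amine).
  C≡C: C≡C triple bond → alkyne.
  CH2SH: –SH on an sp³ carbon → thiol.
Distinct types present: alcohol, alkene, alkyne, amide, ester, ketone, thiol.

7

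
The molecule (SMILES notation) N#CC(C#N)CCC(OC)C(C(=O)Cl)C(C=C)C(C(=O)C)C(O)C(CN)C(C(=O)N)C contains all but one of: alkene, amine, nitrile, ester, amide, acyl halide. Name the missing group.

ester

nitrile: present (N≡C — N≡C–: carbon triple-bonded to nitrogen → nitrile).
amine: present (CH(CH2NH2) — pendant –CH2NH2: N on sp³ C, no adjacent C=O → amine).
alkene: present (CH(CH=CH2) — pendant –CH=CH2: C=C double bond → alkene).
amide: present (CH(CONH2) — pendant –CONH2: carbonyl C bonded to C and N → amide).
acyl halide: present (CH(COCl) — pendant –C(=O)X: carbonyl C bonded to C and halogen → acyl halide).
ester: no segment matches this pattern.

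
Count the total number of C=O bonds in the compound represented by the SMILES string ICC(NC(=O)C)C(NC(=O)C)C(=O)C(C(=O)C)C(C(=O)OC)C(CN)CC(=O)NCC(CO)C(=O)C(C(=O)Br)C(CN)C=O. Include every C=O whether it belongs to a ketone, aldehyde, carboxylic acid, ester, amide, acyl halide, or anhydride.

CH(NHCOCH3): amide, 1 C=O (running total 1).
CH(NHCOCH3): amide, 1 C=O (running total 2).
CO: ketone, 1 C=O (running total 3).
CH(COCH3): ketone, 1 C=O (running total 4).
CH(COOCH3): ester, 1 C=O (running total 5).
CH2CONHCH2: amide, 1 C=O (running total 6).
CO: ketone, 1 C=O (running total 7).
CH(COBr): acyl halide, 1 C=O (running total 8).
CHO: aldehyde, 1 C=O (running total 9).

9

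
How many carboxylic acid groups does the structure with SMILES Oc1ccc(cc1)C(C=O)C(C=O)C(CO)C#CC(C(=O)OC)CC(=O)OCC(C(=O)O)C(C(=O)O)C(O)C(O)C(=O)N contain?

Reading the structure from left to right:
  HOC6H4: –OH attached directly to an aromatic ring → phenol (not alcohol); the ring itself is an arene.
  CH(CHO): pendant –CHO: carbonyl C bonded to C and H → aldehyde.
  CH(CHO): pendant –CHO: carbonyl C bonded to C and H → aldehyde.
  CH(CH2OH): pendant –CH2OH on an sp³ backbone C → alcohol.
  C≡C: C≡C triple bond → alkyne.
  CH(COOCH3): pendant –COOCH3: carbonyl C bonded to C and –OCH3 → ester.
  CH2COOCH2: –C(=O)–O–C with C on the carbonyl side → ester.
  CH(COOH): pendant –COOH: carbonyl C bonded to C and –OH → carboxylic acid.
  CH(COOH): pendant –COOH: carbonyl C bonded to C and –OH → carboxylic acid.
  CH(OH): –OH on an sp³ carbon → alcohol (secondary).
  CH(OH): –OH on an sp³ carbon → alcohol (secondary).
  CONH2: –C(=O)NH2: carbonyl C bonded to C and to N → amide (the N is not a separate amine).
Carboxylic acid appears at: CH(COOH), CH(COOH) → 2.

2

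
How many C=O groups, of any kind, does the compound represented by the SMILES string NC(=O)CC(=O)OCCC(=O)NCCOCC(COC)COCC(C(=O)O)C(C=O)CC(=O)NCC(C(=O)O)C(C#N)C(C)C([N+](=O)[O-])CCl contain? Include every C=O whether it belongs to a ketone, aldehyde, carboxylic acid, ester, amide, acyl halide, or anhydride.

7

H2NCO: amide, 1 C=O (running total 1).
CH2COOCH2: ester, 1 C=O (running total 2).
CH2CONHCH2: amide, 1 C=O (running total 3).
CH(COOH): carboxylic acid, 1 C=O (running total 4).
CH(CHO): aldehyde, 1 C=O (running total 5).
CH2CONHCH2: amide, 1 C=O (running total 6).
CH(COOH): carboxylic acid, 1 C=O (running total 7).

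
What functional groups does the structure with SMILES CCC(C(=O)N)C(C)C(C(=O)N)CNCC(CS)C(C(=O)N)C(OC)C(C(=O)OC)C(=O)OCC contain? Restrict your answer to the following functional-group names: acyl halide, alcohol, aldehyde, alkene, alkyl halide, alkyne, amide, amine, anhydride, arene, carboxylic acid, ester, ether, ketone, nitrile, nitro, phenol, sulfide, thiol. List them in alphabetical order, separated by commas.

amide, amine, ester, ether, thiol

pendant –CONH2: carbonyl C bonded to C and N → amide.
pendant –CONH2: carbonyl C bonded to C and N → amide.
C–N–C with sp³ carbons and no adjacent C=O → amine (secondary).
pendant –CH2SH → thiol.
pendant –CONH2: carbonyl C bonded to C and N → amide.
pendant –OCH3: C–O–C with sp³ C, no adjacent C=O → ether.
pendant –COOCH3: carbonyl C bonded to C and –OCH3 → ester.
–C(=O)OCH2CH3: carbonyl C bonded to C and to –OEt → ester.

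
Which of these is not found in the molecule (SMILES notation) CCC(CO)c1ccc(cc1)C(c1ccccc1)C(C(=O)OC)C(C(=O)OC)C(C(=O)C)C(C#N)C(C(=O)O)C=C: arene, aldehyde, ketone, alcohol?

aldehyde

ketone: present (CH(COCH3) — pendant –COCH3: carbonyl C bonded to two carbons → ketone).
arene: present (C6H4 — para-disubstituted benzene ring → arene).
alcohol: present (CH(CH2OH) — pendant –CH2OH on an sp³ backbone C → alcohol).
aldehyde: absent. In CH(COCH3), the carbonyl carbon is bonded to two carbons, so it is a ketone, not an aldehyde. In CH(COOH), the carbonyl carbon bears –OH, not –H, so it is a carboxylic acid.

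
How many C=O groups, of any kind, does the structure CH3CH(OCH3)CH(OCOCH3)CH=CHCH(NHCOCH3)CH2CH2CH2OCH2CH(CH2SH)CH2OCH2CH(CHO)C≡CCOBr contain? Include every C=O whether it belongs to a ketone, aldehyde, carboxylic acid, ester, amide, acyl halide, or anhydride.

4

CH(OCOCH3): ester, 1 C=O (running total 1).
CH(NHCOCH3): amide, 1 C=O (running total 2).
CH(CHO): aldehyde, 1 C=O (running total 3).
COBr: acyl halide, 1 C=O (running total 4).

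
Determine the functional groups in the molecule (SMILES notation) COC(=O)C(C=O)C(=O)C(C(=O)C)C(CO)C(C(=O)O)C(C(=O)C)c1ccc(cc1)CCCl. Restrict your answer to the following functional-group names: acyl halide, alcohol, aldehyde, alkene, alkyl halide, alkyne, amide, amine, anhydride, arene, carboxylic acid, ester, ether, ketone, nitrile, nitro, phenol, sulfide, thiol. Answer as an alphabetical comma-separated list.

Working along the chain:
  CH3OOC: CH3O–C(=O)–: carbonyl C bonded to C and to –OCH3 → ester (not ketone + ether).
  CH(CHO): pendant –CHO: carbonyl C bonded to C and H → aldehyde.
  CO: –C(=O)– with carbon on both sides → ketone.
  CH(COCH3): pendant –COCH3: carbonyl C bonded to two carbons → ketone.
  CH(CH2OH): pendant –CH2OH on an sp³ backbone C → alcohol.
  CH(COOH): pendant –COOH: carbonyl C bonded to C and –OH → carboxylic acid.
  CH(COCH3): pendant –COCH3: carbonyl C bonded to two carbons → ketone.
  C6H4: para-disubstituted benzene ring → arene.
  CH2Cl: halogen on an sp³ carbon → alkyl halide.

alcohol, aldehyde, alkyl halide, arene, carboxylic acid, ester, ketone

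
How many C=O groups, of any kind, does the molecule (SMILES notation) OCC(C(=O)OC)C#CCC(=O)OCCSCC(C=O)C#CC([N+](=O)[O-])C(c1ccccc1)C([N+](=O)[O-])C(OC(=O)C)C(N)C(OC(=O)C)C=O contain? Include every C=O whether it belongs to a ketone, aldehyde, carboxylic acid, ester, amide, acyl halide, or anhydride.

6

CH(COOCH3): ester, 1 C=O (running total 1).
CH2COOCH2: ester, 1 C=O (running total 2).
CH(CHO): aldehyde, 1 C=O (running total 3).
CH(OCOCH3): ester, 1 C=O (running total 4).
CH(OCOCH3): ester, 1 C=O (running total 5).
CHO: aldehyde, 1 C=O (running total 6).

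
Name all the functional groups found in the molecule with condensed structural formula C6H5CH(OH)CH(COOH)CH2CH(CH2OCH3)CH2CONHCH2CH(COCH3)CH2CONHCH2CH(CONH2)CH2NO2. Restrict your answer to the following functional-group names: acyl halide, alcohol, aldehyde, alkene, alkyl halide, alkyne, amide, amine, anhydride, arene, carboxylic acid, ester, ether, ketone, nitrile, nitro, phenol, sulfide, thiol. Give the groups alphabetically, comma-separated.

C6H5– phenyl ring → arene.
–OH on an sp³ carbon → alcohol (secondary).
pendant –COOH: carbonyl C bonded to C and –OH → carboxylic acid.
pendant –CH2OCH3: C–O–C linkage → ether.
–C(=O)–N– linkage → amide (the N is not an amine).
pendant –COCH3: carbonyl C bonded to two carbons → ketone.
–C(=O)–N– linkage → amide (the N is not an amine).
pendant –CONH2: carbonyl C bonded to C and N → amide.
–NO2 on carbon → nitro group.

alcohol, amide, arene, carboxylic acid, ether, ketone, nitro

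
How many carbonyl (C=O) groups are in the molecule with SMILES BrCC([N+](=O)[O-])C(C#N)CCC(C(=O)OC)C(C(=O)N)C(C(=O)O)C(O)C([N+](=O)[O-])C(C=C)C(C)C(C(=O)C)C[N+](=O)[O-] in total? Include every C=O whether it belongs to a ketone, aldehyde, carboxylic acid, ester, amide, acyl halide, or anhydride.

4

CH(COOCH3): ester, 1 C=O (running total 1).
CH(CONH2): amide, 1 C=O (running total 2).
CH(COOH): carboxylic acid, 1 C=O (running total 3).
CH(COCH3): ketone, 1 C=O (running total 4).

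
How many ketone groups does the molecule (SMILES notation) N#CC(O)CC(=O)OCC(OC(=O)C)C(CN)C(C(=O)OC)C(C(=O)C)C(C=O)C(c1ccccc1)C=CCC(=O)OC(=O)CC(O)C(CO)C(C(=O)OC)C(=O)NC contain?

1

N≡C–: carbon triple-bonded to nitrogen → nitrile.
–OH on an sp³ carbon → alcohol (secondary).
–C(=O)–O–C with C on the carbonyl side → ester.
pendant –OC(=O)CH3: an acyloxy group → ester.
pendant –CH2NH2: N on sp³ C, no adjacent C=O → amine.
pendant –COOCH3: carbonyl C bonded to C and –OCH3 → ester.
pendant –COCH3: carbonyl C bonded to two carbons → ketone.
pendant –CHO: carbonyl C bonded to C and H → aldehyde.
pendant –C6H5: benzene ring → arene.
C=C double bond → alkene.
two acyl groups sharing one oxygen, –C(=O)–O–C(=O)– → anhydride.
–OH on an sp³ carbon → alcohol (secondary).
pendant –CH2OH on an sp³ backbone C → alcohol.
pendant –COOCH3: carbonyl C bonded to C and –OCH3 → ester.
–C(=O)NHCH3: carbonyl C bonded to C and to N → amide (the N is not an amine).
Ketone appears at: CH(COCH3) → 1.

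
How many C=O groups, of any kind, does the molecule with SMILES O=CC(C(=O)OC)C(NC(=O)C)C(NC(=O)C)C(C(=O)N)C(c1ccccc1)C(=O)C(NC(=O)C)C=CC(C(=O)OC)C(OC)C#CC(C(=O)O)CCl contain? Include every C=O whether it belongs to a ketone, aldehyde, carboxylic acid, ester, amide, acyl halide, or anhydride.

OHC: aldehyde, 1 C=O (running total 1).
CH(COOCH3): ester, 1 C=O (running total 2).
CH(NHCOCH3): amide, 1 C=O (running total 3).
CH(NHCOCH3): amide, 1 C=O (running total 4).
CH(CONH2): amide, 1 C=O (running total 5).
CO: ketone, 1 C=O (running total 6).
CH(NHCOCH3): amide, 1 C=O (running total 7).
CH(COOCH3): ester, 1 C=O (running total 8).
CH(COOH): carboxylic acid, 1 C=O (running total 9).

9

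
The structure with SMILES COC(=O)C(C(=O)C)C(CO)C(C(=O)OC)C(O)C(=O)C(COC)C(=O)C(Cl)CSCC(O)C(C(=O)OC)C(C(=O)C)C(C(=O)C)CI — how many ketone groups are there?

5

CH3O–C(=O)–: carbonyl C bonded to C and to –OCH3 → ester (not ketone + ether).
pendant –COCH3: carbonyl C bonded to two carbons → ketone.
pendant –CH2OH on an sp³ backbone C → alcohol.
pendant –COOCH3: carbonyl C bonded to C and –OCH3 → ester.
–OH on an sp³ carbon → alcohol (secondary).
–C(=O)– with carbon on both sides → ketone.
pendant –CH2OCH3: C–O–C linkage → ether.
–C(=O)– with carbon on both sides → ketone.
halogen on an sp³ carbon → alkyl halide.
C–S–C linkage → sulfide (thioether).
–OH on an sp³ carbon → alcohol (secondary).
pendant –COOCH3: carbonyl C bonded to C and –OCH3 → ester.
pendant –COCH3: carbonyl C bonded to two carbons → ketone.
pendant –COCH3: carbonyl C bonded to two carbons → ketone.
halogen on an sp³ carbon → alkyl halide.
Ketone appears at: CH(COCH3), CO, CO, CH(COCH3), CH(COCH3) → 5.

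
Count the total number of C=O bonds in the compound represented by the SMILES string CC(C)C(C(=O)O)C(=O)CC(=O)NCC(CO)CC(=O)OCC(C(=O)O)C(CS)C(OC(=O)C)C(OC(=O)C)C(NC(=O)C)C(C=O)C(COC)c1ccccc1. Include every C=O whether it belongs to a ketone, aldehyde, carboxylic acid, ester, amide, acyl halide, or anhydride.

9

CH(COOH): carboxylic acid, 1 C=O (running total 1).
CO: ketone, 1 C=O (running total 2).
CH2CONHCH2: amide, 1 C=O (running total 3).
CH2COOCH2: ester, 1 C=O (running total 4).
CH(COOH): carboxylic acid, 1 C=O (running total 5).
CH(OCOCH3): ester, 1 C=O (running total 6).
CH(OCOCH3): ester, 1 C=O (running total 7).
CH(NHCOCH3): amide, 1 C=O (running total 8).
CH(CHO): aldehyde, 1 C=O (running total 9).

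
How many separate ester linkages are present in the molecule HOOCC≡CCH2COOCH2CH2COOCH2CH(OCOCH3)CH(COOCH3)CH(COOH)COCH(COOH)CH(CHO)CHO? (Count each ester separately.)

4

–COOH: carbonyl C bonded to –OH and C → carboxylic acid (the –OH is not a separate alcohol).
C≡C triple bond → alkyne.
–C(=O)–O–C with C on the carbonyl side → ester.
–C(=O)–O–C with C on the carbonyl side → ester.
pendant –OC(=O)CH3: an acyloxy group → ester.
pendant –COOCH3: carbonyl C bonded to C and –OCH3 → ester.
pendant –COOH: carbonyl C bonded to C and –OH → carboxylic acid.
–C(=O)– with carbon on both sides → ketone.
pendant –COOH: carbonyl C bonded to C and –OH → carboxylic acid.
pendant –CHO: carbonyl C bonded to C and H → aldehyde.
terminal –CHO: carbonyl C bonded to H and C → aldehyde.
Ester appears at: CH2COOCH2, CH2COOCH2, CH(OCOCH3), CH(COOCH3) → 4.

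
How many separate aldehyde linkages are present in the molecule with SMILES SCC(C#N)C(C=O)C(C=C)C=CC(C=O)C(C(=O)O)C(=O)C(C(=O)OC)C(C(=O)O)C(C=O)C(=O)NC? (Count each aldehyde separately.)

3

–SH on an sp³ carbon → thiol.
pendant –C≡N: nitrile.
pendant –CHO: carbonyl C bonded to C and H → aldehyde.
pendant –CH=CH2: C=C double bond → alkene.
C=C double bond → alkene.
pendant –CHO: carbonyl C bonded to C and H → aldehyde.
pendant –COOH: carbonyl C bonded to C and –OH → carboxylic acid.
–C(=O)– with carbon on both sides → ketone.
pendant –COOCH3: carbonyl C bonded to C and –OCH3 → ester.
pendant –COOH: carbonyl C bonded to C and –OH → carboxylic acid.
pendant –CHO: carbonyl C bonded to C and H → aldehyde.
–C(=O)NHCH3: carbonyl C bonded to C and to N → amide (the N is not an amine).
Aldehyde appears at: CH(CHO), CH(CHO), CH(CHO) → 3.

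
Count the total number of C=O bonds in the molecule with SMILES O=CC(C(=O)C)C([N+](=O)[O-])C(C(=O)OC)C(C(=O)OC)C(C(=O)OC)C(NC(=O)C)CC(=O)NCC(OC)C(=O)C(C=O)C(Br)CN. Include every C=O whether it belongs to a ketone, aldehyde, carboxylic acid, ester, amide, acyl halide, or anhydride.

9

OHC: aldehyde, 1 C=O (running total 1).
CH(COCH3): ketone, 1 C=O (running total 2).
CH(COOCH3): ester, 1 C=O (running total 3).
CH(COOCH3): ester, 1 C=O (running total 4).
CH(COOCH3): ester, 1 C=O (running total 5).
CH(NHCOCH3): amide, 1 C=O (running total 6).
CH2CONHCH2: amide, 1 C=O (running total 7).
CO: ketone, 1 C=O (running total 8).
CH(CHO): aldehyde, 1 C=O (running total 9).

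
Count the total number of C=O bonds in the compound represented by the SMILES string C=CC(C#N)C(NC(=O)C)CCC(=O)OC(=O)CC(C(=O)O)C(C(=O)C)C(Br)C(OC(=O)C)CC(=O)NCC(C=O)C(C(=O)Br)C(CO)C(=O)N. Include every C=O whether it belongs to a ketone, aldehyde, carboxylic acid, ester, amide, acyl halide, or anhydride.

CH(NHCOCH3): amide, 1 C=O (running total 1).
CH2CO-O-COCH2: anhydride, 2 C=O (running total 3).
CH(COOH): carboxylic acid, 1 C=O (running total 4).
CH(COCH3): ketone, 1 C=O (running total 5).
CH(OCOCH3): ester, 1 C=O (running total 6).
CH2CONHCH2: amide, 1 C=O (running total 7).
CH(CHO): aldehyde, 1 C=O (running total 8).
CH(COBr): acyl halide, 1 C=O (running total 9).
CONH2: amide, 1 C=O (running total 10).

10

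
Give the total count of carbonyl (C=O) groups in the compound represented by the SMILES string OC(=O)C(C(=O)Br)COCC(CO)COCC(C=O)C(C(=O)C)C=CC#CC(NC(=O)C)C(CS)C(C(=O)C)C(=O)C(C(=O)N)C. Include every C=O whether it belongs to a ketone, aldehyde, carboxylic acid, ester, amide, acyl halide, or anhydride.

HOOC: carboxylic acid, 1 C=O (running total 1).
CH(COBr): acyl halide, 1 C=O (running total 2).
CH(CHO): aldehyde, 1 C=O (running total 3).
CH(COCH3): ketone, 1 C=O (running total 4).
CH(NHCOCH3): amide, 1 C=O (running total 5).
CH(COCH3): ketone, 1 C=O (running total 6).
CO: ketone, 1 C=O (running total 7).
CH(CONH2): amide, 1 C=O (running total 8).

8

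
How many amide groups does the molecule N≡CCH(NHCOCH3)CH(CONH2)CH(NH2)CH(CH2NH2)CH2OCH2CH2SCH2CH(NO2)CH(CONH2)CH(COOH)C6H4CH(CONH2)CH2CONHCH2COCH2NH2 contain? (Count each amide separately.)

5

N≡C–: carbon triple-bonded to nitrogen → nitrile.
pendant –NHC(=O)CH3: N bonded to a carbonyl → amide (not amine).
pendant –CONH2: carbonyl C bonded to C and N → amide.
–NH2 on an sp³ carbon with no adjacent C=O → amine.
pendant –CH2NH2: N on sp³ C, no adjacent C=O → amine.
C–O–C with sp³ carbons on both sides and no adjacent C=O → ether.
C–S–C linkage → sulfide (thioether).
–NO2 on an sp³ carbon → nitro (the N=O is not a carbonyl).
pendant –CONH2: carbonyl C bonded to C and N → amide.
pendant –COOH: carbonyl C bonded to C and –OH → carboxylic acid.
para-disubstituted benzene ring → arene.
pendant –CONH2: carbonyl C bonded to C and N → amide.
–C(=O)–N– linkage → amide (the N is not an amine).
–C(=O)– with carbon on both sides → ketone.
–NH2 on an sp³ carbon with no adjacent C=O → amine.
Amide appears at: CH(NHCOCH3), CH(CONH2), CH(CONH2), CH(CONH2), CH2CONHCH2 → 5.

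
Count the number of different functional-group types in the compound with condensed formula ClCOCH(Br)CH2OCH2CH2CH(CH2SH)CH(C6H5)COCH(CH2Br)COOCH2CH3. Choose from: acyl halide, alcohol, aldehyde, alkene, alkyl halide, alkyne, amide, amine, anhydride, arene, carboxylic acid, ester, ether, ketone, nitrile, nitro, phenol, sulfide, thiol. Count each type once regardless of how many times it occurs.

7

Working along the chain:
  ClCO: –C(=O)Cl: carbonyl C bonded to C and to a halogen → acyl halide (not alkyl halide).
  CH(Br): halogen on an sp³ carbon → alkyl halide.
  CH2OCH2: C–O–C with sp³ carbons on both sides and no adjacent C=O → ether.
  CH(CH2SH): pendant –CH2SH → thiol.
  CH(C6H5): pendant –C6H5: benzene ring → arene.
  CO: –C(=O)– with carbon on both sides → ketone.
  CH(CH2Br): pendant –CH2X: halogen on sp³ carbon → alkyl halide.
  COOCH2CH3: –C(=O)OCH2CH3: carbonyl C bonded to C and to –OEt → ester.
Distinct types present: acyl halide, alkyl halide, arene, ester, ether, ketone, thiol.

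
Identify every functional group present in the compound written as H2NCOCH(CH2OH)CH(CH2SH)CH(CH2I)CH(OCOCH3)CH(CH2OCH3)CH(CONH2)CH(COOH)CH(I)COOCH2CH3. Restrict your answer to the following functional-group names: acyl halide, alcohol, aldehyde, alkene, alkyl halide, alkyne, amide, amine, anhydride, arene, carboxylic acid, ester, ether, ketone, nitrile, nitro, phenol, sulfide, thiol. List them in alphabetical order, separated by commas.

Working along the chain:
  H2NCO: –C(=O)NH2: carbonyl C bonded to C and to N → amide (the N is not a separate amine).
  CH(CH2OH): pendant –CH2OH on an sp³ backbone C → alcohol.
  CH(CH2SH): pendant –CH2SH → thiol.
  CH(CH2I): pendant –CH2X: halogen on sp³ carbon → alkyl halide.
  CH(OCOCH3): pendant –OC(=O)CH3: an acyloxy group → ester.
  CH(CH2OCH3): pendant –CH2OCH3: C–O–C linkage → ether.
  CH(CONH2): pendant –CONH2: carbonyl C bonded to C and N → amide.
  CH(COOH): pendant –COOH: carbonyl C bonded to C and –OH → carboxylic acid.
  CH(I): halogen on an sp³ carbon → alkyl halide.
  COOCH2CH3: –C(=O)OCH2CH3: carbonyl C bonded to C and to –OEt → ester.

alcohol, alkyl halide, amide, carboxylic acid, ester, ether, thiol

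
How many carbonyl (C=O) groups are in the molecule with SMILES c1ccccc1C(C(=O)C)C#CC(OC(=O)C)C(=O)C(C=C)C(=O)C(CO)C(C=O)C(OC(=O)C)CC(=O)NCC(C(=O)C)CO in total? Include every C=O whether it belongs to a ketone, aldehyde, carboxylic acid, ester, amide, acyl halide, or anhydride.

8

CH(COCH3): ketone, 1 C=O (running total 1).
CH(OCOCH3): ester, 1 C=O (running total 2).
CO: ketone, 1 C=O (running total 3).
CO: ketone, 1 C=O (running total 4).
CH(CHO): aldehyde, 1 C=O (running total 5).
CH(OCOCH3): ester, 1 C=O (running total 6).
CH2CONHCH2: amide, 1 C=O (running total 7).
CH(COCH3): ketone, 1 C=O (running total 8).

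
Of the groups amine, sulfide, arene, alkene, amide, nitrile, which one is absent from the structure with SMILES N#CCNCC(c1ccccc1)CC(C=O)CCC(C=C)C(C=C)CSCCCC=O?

amide

amine: present (CH2NHCH2 — C–N–C with sp³ carbons and no adjacent C=O → amine (secondary)).
alkene: present (CH(CH=CH2) — pendant –CH=CH2: C=C double bond → alkene).
arene: present (CH(C6H5) — pendant –C6H5: benzene ring → arene).
nitrile: present (N≡C — N≡C–: carbon triple-bonded to nitrogen → nitrile).
sulfide: present (CH2SCH2 — C–S–C linkage → sulfide (thioether)).
amide: no segment matches this pattern.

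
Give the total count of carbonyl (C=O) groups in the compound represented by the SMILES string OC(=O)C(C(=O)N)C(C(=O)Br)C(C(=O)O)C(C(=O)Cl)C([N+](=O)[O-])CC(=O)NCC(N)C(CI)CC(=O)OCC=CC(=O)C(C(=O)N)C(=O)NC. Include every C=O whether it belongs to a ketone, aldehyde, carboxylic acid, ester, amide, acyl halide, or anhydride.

HOOC: carboxylic acid, 1 C=O (running total 1).
CH(CONH2): amide, 1 C=O (running total 2).
CH(COBr): acyl halide, 1 C=O (running total 3).
CH(COOH): carboxylic acid, 1 C=O (running total 4).
CH(COCl): acyl halide, 1 C=O (running total 5).
CH2CONHCH2: amide, 1 C=O (running total 6).
CH2COOCH2: ester, 1 C=O (running total 7).
CO: ketone, 1 C=O (running total 8).
CH(CONH2): amide, 1 C=O (running total 9).
CONHCH3: amide, 1 C=O (running total 10).

10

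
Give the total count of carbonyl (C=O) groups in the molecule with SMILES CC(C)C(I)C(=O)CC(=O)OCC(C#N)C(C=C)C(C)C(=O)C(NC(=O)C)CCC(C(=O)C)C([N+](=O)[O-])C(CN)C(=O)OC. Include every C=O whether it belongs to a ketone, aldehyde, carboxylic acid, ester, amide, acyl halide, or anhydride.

CO: ketone, 1 C=O (running total 1).
CH2COOCH2: ester, 1 C=O (running total 2).
CO: ketone, 1 C=O (running total 3).
CH(NHCOCH3): amide, 1 C=O (running total 4).
CH(COCH3): ketone, 1 C=O (running total 5).
COOCH3: ester, 1 C=O (running total 6).

6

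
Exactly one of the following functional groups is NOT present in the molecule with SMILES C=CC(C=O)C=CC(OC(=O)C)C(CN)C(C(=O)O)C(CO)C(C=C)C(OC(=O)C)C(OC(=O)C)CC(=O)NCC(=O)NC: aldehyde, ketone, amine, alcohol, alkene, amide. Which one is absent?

amine: present (CH(CH2NH2) — pendant –CH2NH2: N on sp³ C, no adjacent C=O → amine).
aldehyde: present (CH(CHO) — pendant –CHO: carbonyl C bonded to C and H → aldehyde).
amide: present (CH2CONHCH2 — –C(=O)–N– linkage → amide (the N is not an amine)).
alkene: present (CH2=CH — C=C double bond → alkene).
alcohol: present (CH(CH2OH) — pendant –CH2OH on an sp³ backbone C → alcohol).
ketone: absent. In CH(OCOCH3), the C=O is bonded to an –O–C group, which defines an ester, not a ketone. In each of CH2CONHCH2 and CONHCH3, the C=O is bonded to nitrogen, which defines an amide, not a ketone. In CH(COOH), the C=O bears an –OH, making it a carboxylic acid rather than a ketone. In CH(CHO), the carbonyl carbon carries an H, so it is an aldehyde, not a ketone.

ketone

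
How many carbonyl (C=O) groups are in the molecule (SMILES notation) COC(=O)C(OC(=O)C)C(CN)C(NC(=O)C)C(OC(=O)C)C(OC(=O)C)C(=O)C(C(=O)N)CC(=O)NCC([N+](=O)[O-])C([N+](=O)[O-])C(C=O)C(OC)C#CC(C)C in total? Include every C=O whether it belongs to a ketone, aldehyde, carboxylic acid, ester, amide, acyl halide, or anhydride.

CH3OOC: ester, 1 C=O (running total 1).
CH(OCOCH3): ester, 1 C=O (running total 2).
CH(NHCOCH3): amide, 1 C=O (running total 3).
CH(OCOCH3): ester, 1 C=O (running total 4).
CH(OCOCH3): ester, 1 C=O (running total 5).
CO: ketone, 1 C=O (running total 6).
CH(CONH2): amide, 1 C=O (running total 7).
CH2CONHCH2: amide, 1 C=O (running total 8).
CH(CHO): aldehyde, 1 C=O (running total 9).

9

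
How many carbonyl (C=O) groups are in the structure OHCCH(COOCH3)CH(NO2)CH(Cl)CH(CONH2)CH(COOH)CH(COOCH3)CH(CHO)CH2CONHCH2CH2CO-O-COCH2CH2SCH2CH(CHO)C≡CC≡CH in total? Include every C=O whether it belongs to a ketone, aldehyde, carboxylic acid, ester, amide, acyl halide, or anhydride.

10

OHC: aldehyde, 1 C=O (running total 1).
CH(COOCH3): ester, 1 C=O (running total 2).
CH(CONH2): amide, 1 C=O (running total 3).
CH(COOH): carboxylic acid, 1 C=O (running total 4).
CH(COOCH3): ester, 1 C=O (running total 5).
CH(CHO): aldehyde, 1 C=O (running total 6).
CH2CONHCH2: amide, 1 C=O (running total 7).
CH2CO-O-COCH2: anhydride, 2 C=O (running total 9).
CH(CHO): aldehyde, 1 C=O (running total 10).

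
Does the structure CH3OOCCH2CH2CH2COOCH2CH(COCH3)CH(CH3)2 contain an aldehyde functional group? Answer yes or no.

no

CH3O–C(=O)–: carbonyl C bonded to C and to –OCH3 → ester (not ketone + ether).
–C(=O)–O–C with C on the carbonyl side → ester.
pendant –COCH3: carbonyl C bonded to two carbons → ketone.
In CH(COCH3), the carbonyl carbon is bonded to two carbons, so it is a ketone, not an aldehyde.
The groups actually present are: ester, ketone.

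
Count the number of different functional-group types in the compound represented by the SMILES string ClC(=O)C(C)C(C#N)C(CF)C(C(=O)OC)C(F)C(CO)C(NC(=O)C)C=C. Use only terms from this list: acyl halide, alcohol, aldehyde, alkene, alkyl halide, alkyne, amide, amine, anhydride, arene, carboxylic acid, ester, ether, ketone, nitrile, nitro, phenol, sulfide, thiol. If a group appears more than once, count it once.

–C(=O)Cl: carbonyl C bonded to C and to a halogen → acyl halide (not alkyl halide).
pendant –C≡N: nitrile.
pendant –CH2X: halogen on sp³ carbon → alkyl halide.
pendant –COOCH3: carbonyl C bonded to C and –OCH3 → ester.
halogen on an sp³ carbon → alkyl halide.
pendant –CH2OH on an sp³ backbone C → alcohol.
pendant –NHC(=O)CH3: N bonded to a carbonyl → amide (not amine).
C=C double bond → alkene.
Distinct types present: acyl halide, alcohol, alkene, alkyl halide, amide, ester, nitrile.

7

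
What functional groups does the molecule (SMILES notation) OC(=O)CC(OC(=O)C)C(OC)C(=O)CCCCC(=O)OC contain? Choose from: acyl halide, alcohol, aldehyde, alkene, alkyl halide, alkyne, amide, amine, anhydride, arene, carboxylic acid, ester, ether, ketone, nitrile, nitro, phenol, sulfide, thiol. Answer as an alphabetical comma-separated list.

carboxylic acid, ester, ether, ketone

–COOH: carbonyl C bonded to –OH and C → carboxylic acid (the –OH is not a separate alcohol).
pendant –OC(=O)CH3: an acyloxy group → ester.
pendant –OCH3: C–O–C with sp³ C, no adjacent C=O → ether.
–C(=O)– with carbon on both sides → ketone.
–C(=O)OCH3: carbonyl C bonded to C and to –OCH3 → ester (not ketone + ether).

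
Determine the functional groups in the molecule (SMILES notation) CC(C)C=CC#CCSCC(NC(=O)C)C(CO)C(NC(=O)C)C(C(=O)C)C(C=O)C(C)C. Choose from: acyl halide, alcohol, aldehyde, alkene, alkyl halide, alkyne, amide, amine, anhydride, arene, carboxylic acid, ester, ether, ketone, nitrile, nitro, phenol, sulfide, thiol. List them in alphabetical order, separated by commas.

Working along the chain:
  CH=CH: C=C double bond → alkene.
  C≡C: C≡C triple bond → alkyne.
  CH2SCH2: C–S–C linkage → sulfide (thioether).
  CH(NHCOCH3): pendant –NHC(=O)CH3: N bonded to a carbonyl → amide (not amine).
  CH(CH2OH): pendant –CH2OH on an sp³ backbone C → alcohol.
  CH(NHCOCH3): pendant –NHC(=O)CH3: N bonded to a carbonyl → amide (not amine).
  CH(COCH3): pendant –COCH3: carbonyl C bonded to two carbons → ketone.
  CH(CHO): pendant –CHO: carbonyl C bonded to C and H → aldehyde.

alcohol, aldehyde, alkene, alkyne, amide, ketone, sulfide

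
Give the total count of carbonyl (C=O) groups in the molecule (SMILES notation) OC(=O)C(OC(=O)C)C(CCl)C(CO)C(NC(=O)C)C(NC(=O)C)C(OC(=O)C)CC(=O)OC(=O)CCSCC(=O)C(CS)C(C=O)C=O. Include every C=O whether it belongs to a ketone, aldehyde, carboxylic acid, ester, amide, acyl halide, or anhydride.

10

HOOC: carboxylic acid, 1 C=O (running total 1).
CH(OCOCH3): ester, 1 C=O (running total 2).
CH(NHCOCH3): amide, 1 C=O (running total 3).
CH(NHCOCH3): amide, 1 C=O (running total 4).
CH(OCOCH3): ester, 1 C=O (running total 5).
CH2CO-O-COCH2: anhydride, 2 C=O (running total 7).
CO: ketone, 1 C=O (running total 8).
CH(CHO): aldehyde, 1 C=O (running total 9).
CHO: aldehyde, 1 C=O (running total 10).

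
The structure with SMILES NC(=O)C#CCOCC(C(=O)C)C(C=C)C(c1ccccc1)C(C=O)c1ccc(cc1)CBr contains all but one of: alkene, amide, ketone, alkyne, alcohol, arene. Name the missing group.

arene: present (CH(C6H5) — pendant –C6H5: benzene ring → arene).
amide: present (H2NCO — –C(=O)NH2: carbonyl C bonded to C and to N → amide (the N is not a separate amine)).
ketone: present (CH(COCH3) — pendant –COCH3: carbonyl C bonded to two carbons → ketone).
alkene: present (CH(CH=CH2) — pendant –CH=CH2: C=C double bond → alkene).
alkyne: present (C≡C — C≡C triple bond → alkyne).
alcohol: no segment matches this pattern.

alcohol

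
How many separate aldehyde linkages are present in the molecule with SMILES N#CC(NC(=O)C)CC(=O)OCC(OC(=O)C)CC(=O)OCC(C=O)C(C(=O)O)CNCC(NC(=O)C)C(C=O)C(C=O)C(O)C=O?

4

N≡C–: carbon triple-bonded to nitrogen → nitrile.
pendant –NHC(=O)CH3: N bonded to a carbonyl → amide (not amine).
–C(=O)–O–C with C on the carbonyl side → ester.
pendant –OC(=O)CH3: an acyloxy group → ester.
–C(=O)–O–C with C on the carbonyl side → ester.
pendant –CHO: carbonyl C bonded to C and H → aldehyde.
pendant –COOH: carbonyl C bonded to C and –OH → carboxylic acid.
C–N–C with sp³ carbons and no adjacent C=O → amine (secondary).
pendant –NHC(=O)CH3: N bonded to a carbonyl → amide (not amine).
pendant –CHO: carbonyl C bonded to C and H → aldehyde.
pendant –CHO: carbonyl C bonded to C and H → aldehyde.
–OH on an sp³ carbon → alcohol (secondary).
terminal –CHO: carbonyl C bonded to H and C → aldehyde.
Aldehyde appears at: CH(CHO), CH(CHO), CH(CHO), CHO → 4.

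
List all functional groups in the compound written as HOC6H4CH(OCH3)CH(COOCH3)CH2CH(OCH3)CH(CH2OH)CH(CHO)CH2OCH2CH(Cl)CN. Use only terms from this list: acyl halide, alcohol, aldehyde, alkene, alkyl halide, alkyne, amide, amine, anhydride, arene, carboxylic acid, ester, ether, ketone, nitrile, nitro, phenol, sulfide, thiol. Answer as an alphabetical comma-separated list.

alcohol, aldehyde, alkyl halide, arene, ester, ether, nitrile, phenol

Taking each segment in turn:
  HOC6H4: –OH attached directly to an aromatic ring → phenol (not alcohol); the ring itself is an arene.
  CH(OCH3): pendant –OCH3: C–O–C with sp³ C, no adjacent C=O → ether.
  CH(COOCH3): pendant –COOCH3: carbonyl C bonded to C and –OCH3 → ester.
  CH(OCH3): pendant –OCH3: C–O–C with sp³ C, no adjacent C=O → ether.
  CH(CH2OH): pendant –CH2OH on an sp³ backbone C → alcohol.
  CH(CHO): pendant –CHO: carbonyl C bonded to C and H → aldehyde.
  CH2OCH2: C–O–C with sp³ carbons on both sides and no adjacent C=O → ether.
  CH(Cl): halogen on an sp³ carbon → alkyl halide.
  CN: –C≡N: carbon triple-bonded to nitrogen → nitrile.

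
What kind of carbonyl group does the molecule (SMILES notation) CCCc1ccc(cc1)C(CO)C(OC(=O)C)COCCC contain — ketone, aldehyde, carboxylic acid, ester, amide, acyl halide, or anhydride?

The carbonyl is in the CH(OCOCH3) segment: pendant –OC(=O)CH3: an acyloxy group → ester.

ester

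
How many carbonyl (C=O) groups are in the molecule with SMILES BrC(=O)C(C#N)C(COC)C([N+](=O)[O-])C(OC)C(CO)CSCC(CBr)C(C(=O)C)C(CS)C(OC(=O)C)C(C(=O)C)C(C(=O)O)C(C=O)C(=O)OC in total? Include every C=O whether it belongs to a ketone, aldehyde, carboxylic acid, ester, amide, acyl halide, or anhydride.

BrCO: acyl halide, 1 C=O (running total 1).
CH(COCH3): ketone, 1 C=O (running total 2).
CH(OCOCH3): ester, 1 C=O (running total 3).
CH(COCH3): ketone, 1 C=O (running total 4).
CH(COOH): carboxylic acid, 1 C=O (running total 5).
CH(CHO): aldehyde, 1 C=O (running total 6).
COOCH3: ester, 1 C=O (running total 7).

7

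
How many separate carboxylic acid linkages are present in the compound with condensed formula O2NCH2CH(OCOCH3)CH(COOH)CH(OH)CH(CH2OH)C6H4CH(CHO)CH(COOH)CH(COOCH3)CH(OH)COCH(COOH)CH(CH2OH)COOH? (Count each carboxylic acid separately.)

–NO2 on carbon → nitro group.
pendant –OC(=O)CH3: an acyloxy group → ester.
pendant –COOH: carbonyl C bonded to C and –OH → carboxylic acid.
–OH on an sp³ carbon → alcohol (secondary).
pendant –CH2OH on an sp³ backbone C → alcohol.
para-disubstituted benzene ring → arene.
pendant –CHO: carbonyl C bonded to C and H → aldehyde.
pendant –COOH: carbonyl C bonded to C and –OH → carboxylic acid.
pendant –COOCH3: carbonyl C bonded to C and –OCH3 → ester.
–OH on an sp³ carbon → alcohol (secondary).
–C(=O)– with carbon on both sides → ketone.
pendant –COOH: carbonyl C bonded to C and –OH → carboxylic acid.
pendant –CH2OH on an sp³ backbone C → alcohol.
–COOH: carbonyl C bonded to –OH and C → carboxylic acid (the –OH is not a separate alcohol).
Carboxylic acid appears at: CH(COOH), CH(COOH), CH(COOH), COOH → 4.

4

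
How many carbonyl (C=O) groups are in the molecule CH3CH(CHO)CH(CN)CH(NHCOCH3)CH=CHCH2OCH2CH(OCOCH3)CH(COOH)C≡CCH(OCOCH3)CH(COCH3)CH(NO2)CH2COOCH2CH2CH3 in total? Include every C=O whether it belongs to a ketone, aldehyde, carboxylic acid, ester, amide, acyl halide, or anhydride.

CH(CHO): aldehyde, 1 C=O (running total 1).
CH(NHCOCH3): amide, 1 C=O (running total 2).
CH(OCOCH3): ester, 1 C=O (running total 3).
CH(COOH): carboxylic acid, 1 C=O (running total 4).
CH(OCOCH3): ester, 1 C=O (running total 5).
CH(COCH3): ketone, 1 C=O (running total 6).
CH2COOCH2: ester, 1 C=O (running total 7).

7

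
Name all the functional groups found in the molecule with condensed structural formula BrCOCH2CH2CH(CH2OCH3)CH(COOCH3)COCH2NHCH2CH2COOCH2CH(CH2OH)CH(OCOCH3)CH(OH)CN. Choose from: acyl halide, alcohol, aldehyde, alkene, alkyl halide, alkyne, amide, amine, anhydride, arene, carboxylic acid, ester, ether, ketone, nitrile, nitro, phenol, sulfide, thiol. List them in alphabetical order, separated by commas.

Taking each segment in turn:
  BrCO: –C(=O)Br: carbonyl C bonded to C and to a halogen → acyl halide (not alkyl halide).
  CH(CH2OCH3): pendant –CH2OCH3: C–O–C linkage → ether.
  CH(COOCH3): pendant –COOCH3: carbonyl C bonded to C and –OCH3 → ester.
  CO: –C(=O)– with carbon on both sides → ketone.
  CH2NHCH2: C–N–C with sp³ carbons and no adjacent C=O → amine (secondary).
  CH2COOCH2: –C(=O)–O–C with C on the carbonyl side → ester.
  CH(CH2OH): pendant –CH2OH on an sp³ backbone C → alcohol.
  CH(OCOCH3): pendant –OC(=O)CH3: an acyloxy group → ester.
  CH(OH): –OH on an sp³ carbon → alcohol (secondary).
  CN: –C≡N: carbon triple-bonded to nitrogen → nitrile.

acyl halide, alcohol, amine, ester, ether, ketone, nitrile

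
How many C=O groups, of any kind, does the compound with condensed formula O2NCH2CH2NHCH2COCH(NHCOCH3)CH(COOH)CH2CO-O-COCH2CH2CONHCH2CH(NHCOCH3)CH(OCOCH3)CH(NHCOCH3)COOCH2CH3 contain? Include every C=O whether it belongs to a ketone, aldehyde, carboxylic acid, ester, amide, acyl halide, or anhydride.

CO: ketone, 1 C=O (running total 1).
CH(NHCOCH3): amide, 1 C=O (running total 2).
CH(COOH): carboxylic acid, 1 C=O (running total 3).
CH2CO-O-COCH2: anhydride, 2 C=O (running total 5).
CH2CONHCH2: amide, 1 C=O (running total 6).
CH(NHCOCH3): amide, 1 C=O (running total 7).
CH(OCOCH3): ester, 1 C=O (running total 8).
CH(NHCOCH3): amide, 1 C=O (running total 9).
COOCH2CH3: ester, 1 C=O (running total 10).

10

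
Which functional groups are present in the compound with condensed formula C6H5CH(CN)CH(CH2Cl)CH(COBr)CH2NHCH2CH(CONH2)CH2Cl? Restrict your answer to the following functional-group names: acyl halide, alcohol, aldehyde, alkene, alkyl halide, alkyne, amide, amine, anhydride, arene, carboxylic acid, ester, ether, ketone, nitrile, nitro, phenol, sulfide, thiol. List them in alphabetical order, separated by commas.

acyl halide, alkyl halide, amide, amine, arene, nitrile

Reading the structure from left to right:
  C6H5: C6H5– phenyl ring → arene.
  CH(CN): pendant –C≡N: nitrile.
  CH(CH2Cl): pendant –CH2X: halogen on sp³ carbon → alkyl halide.
  CH(COBr): pendant –C(=O)X: carbonyl C bonded to C and halogen → acyl halide.
  CH2NHCH2: C–N–C with sp³ carbons and no adjacent C=O → amine (secondary).
  CH(CONH2): pendant –CONH2: carbonyl C bonded to C and N → amide.
  CH2Cl: halogen on an sp³ carbon → alkyl halide.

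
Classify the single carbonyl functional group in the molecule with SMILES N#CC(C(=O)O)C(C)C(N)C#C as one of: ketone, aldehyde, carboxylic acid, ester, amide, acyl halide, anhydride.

carboxylic acid

The carbonyl is in the CH(COOH) segment: pendant –COOH: carbonyl C bonded to C and –OH → carboxylic acid.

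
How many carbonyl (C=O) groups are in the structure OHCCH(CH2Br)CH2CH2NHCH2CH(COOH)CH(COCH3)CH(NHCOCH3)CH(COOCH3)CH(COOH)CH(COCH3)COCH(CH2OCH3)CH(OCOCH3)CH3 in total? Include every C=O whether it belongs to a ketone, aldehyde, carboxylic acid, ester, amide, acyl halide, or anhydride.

OHC: aldehyde, 1 C=O (running total 1).
CH(COOH): carboxylic acid, 1 C=O (running total 2).
CH(COCH3): ketone, 1 C=O (running total 3).
CH(NHCOCH3): amide, 1 C=O (running total 4).
CH(COOCH3): ester, 1 C=O (running total 5).
CH(COOH): carboxylic acid, 1 C=O (running total 6).
CH(COCH3): ketone, 1 C=O (running total 7).
CO: ketone, 1 C=O (running total 8).
CH(OCOCH3): ester, 1 C=O (running total 9).

9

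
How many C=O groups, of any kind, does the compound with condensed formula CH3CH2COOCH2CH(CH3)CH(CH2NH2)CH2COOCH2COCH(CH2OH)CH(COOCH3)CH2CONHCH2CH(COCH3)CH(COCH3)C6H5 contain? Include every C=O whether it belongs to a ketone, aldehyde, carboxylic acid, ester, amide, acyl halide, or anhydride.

CH2COOCH2: ester, 1 C=O (running total 1).
CH2COOCH2: ester, 1 C=O (running total 2).
CO: ketone, 1 C=O (running total 3).
CH(COOCH3): ester, 1 C=O (running total 4).
CH2CONHCH2: amide, 1 C=O (running total 5).
CH(COCH3): ketone, 1 C=O (running total 6).
CH(COCH3): ketone, 1 C=O (running total 7).

7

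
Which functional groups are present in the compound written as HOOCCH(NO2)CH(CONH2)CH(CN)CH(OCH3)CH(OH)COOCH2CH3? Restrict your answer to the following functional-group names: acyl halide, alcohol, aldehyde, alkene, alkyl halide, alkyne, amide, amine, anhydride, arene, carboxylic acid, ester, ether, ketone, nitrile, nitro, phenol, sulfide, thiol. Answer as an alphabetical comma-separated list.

–COOH: carbonyl C bonded to –OH and C → carboxylic acid (the –OH is not a separate alcohol).
–NO2 on an sp³ carbon → nitro (the N=O is not a carbonyl).
pendant –CONH2: carbonyl C bonded to C and N → amide.
pendant –C≡N: nitrile.
pendant –OCH3: C–O–C with sp³ C, no adjacent C=O → ether.
–OH on an sp³ carbon → alcohol (secondary).
–C(=O)OCH2CH3: carbonyl C bonded to C and to –OEt → ester.

alcohol, amide, carboxylic acid, ester, ether, nitrile, nitro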